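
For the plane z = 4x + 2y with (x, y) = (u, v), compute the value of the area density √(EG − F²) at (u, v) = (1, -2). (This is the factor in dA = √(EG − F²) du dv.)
√(EG − F²)|_{(1, -2)} = sqrt(21)

E = 17, F = 8, G = 5, so EG − F² = 21. Taking the positive square root: √(EG − F²) = sqrt(21). At (u, v) = (1, -2): sqrt(21).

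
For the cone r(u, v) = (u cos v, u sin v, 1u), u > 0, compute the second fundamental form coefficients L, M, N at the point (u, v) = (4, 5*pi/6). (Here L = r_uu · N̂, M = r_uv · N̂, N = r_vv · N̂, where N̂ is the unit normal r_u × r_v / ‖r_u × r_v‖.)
L = 0;  M = 0;  N = 2*sqrt(2)

Compute the unit normal N̂(u, v) = (-sqrt(2)*u*cos(v)/(2*Abs(u)), -sqrt(2)*u*sin(v)/(2*Abs(u)), sqrt(2)*u/(2*Abs(u))), and the second partials r_uu, r_uv, r_vv. Take dot products:
  L(u, v) = r_uu · N̂ = 0,
  M(u, v) = r_uv · N̂ = 0,
  N(u, v) = r_vv · N̂ = sqrt(2)*u^2/(2*Abs(u)).
Evaluating at (u, v) = (4, 5*pi/6):
  L = 0, M = 0, N = 2*sqrt(2).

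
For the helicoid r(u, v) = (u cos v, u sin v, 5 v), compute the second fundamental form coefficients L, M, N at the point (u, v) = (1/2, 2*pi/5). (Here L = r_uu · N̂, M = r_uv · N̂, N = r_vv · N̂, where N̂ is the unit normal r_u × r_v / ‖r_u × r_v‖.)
L = 0;  M = -10*sqrt(101)/101;  N = 0

Compute the unit normal N̂(u, v) = (5*sin(v)/sqrt(u^2 + 25), -5*cos(v)/sqrt(u^2 + 25), u/sqrt(u^2 + 25)), and the second partials r_uu, r_uv, r_vv. Take dot products:
  L(u, v) = r_uu · N̂ = 0,
  M(u, v) = r_uv · N̂ = -5/sqrt(u^2 + 25),
  N(u, v) = r_vv · N̂ = 0.
Evaluating at (u, v) = (1/2, 2*pi/5):
  L = 0, M = -10*sqrt(101)/101, N = 0.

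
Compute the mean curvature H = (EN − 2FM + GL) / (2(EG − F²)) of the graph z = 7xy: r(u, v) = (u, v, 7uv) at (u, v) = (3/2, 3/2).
H = -3087*sqrt(886)/392498

With E = 49*v^2 + 1, F = 49*u*v, G = 49*u^2 + 1, L = 0, M = 7/sqrt(49*u^2 + 49*v^2 + 1), N = 0, assemble
  H = (EN − 2FM + GL) / (2(EG − F²)) = -343*u*v/(49*u^2 + 49*v^2 + 1)^(3/2).
At (u, v) = (3/2, 3/2): H = -3087*sqrt(886)/392498.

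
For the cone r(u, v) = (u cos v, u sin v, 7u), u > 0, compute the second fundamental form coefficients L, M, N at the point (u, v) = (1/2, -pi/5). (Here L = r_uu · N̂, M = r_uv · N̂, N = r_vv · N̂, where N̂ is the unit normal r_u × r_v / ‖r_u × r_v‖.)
L = 0;  M = 0;  N = 7*sqrt(2)/20

Compute the unit normal N̂(u, v) = (-7*sqrt(2)*u*cos(v)/(10*Abs(u)), -7*sqrt(2)*u*sin(v)/(10*Abs(u)), sqrt(2)*u/(10*Abs(u))), and the second partials r_uu, r_uv, r_vv. Take dot products:
  L(u, v) = r_uu · N̂ = 0,
  M(u, v) = r_uv · N̂ = 0,
  N(u, v) = r_vv · N̂ = 7*sqrt(2)*u^2/(10*Abs(u)).
Evaluating at (u, v) = (1/2, -pi/5):
  L = 0, M = 0, N = 7*sqrt(2)/20.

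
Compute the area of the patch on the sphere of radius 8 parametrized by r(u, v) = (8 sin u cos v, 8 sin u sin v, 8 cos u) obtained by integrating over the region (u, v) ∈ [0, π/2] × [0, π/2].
Area = 32*pi

Area = ∫∫ √(EG − F²) du dv with √(EG − F²) = 64*Abs(sin(u)). Integrating over [0, π/2] × [0, π/2] gives 32*pi.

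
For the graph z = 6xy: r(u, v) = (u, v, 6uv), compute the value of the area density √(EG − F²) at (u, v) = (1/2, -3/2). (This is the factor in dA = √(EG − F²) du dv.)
√(EG − F²)|_{(1/2, -3/2)} = sqrt(91)

E = 36*v^2 + 1, F = 36*u*v, G = 36*u^2 + 1, so EG − F² = 36*u^2 + 36*v^2 + 1. Taking the positive square root: √(EG − F²) = sqrt(36*u^2 + 36*v^2 + 1). At (u, v) = (1/2, -3/2): sqrt(91).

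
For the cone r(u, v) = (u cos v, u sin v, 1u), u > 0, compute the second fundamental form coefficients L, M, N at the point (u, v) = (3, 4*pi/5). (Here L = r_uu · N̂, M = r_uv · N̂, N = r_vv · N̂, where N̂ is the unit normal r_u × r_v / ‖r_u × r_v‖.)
L = 0;  M = 0;  N = 3*sqrt(2)/2

Compute the unit normal N̂(u, v) = (-sqrt(2)*u*cos(v)/(2*Abs(u)), -sqrt(2)*u*sin(v)/(2*Abs(u)), sqrt(2)*u/(2*Abs(u))), and the second partials r_uu, r_uv, r_vv. Take dot products:
  L(u, v) = r_uu · N̂ = 0,
  M(u, v) = r_uv · N̂ = 0,
  N(u, v) = r_vv · N̂ = sqrt(2)*u^2/(2*Abs(u)).
Evaluating at (u, v) = (3, 4*pi/5):
  L = 0, M = 0, N = 3*sqrt(2)/2.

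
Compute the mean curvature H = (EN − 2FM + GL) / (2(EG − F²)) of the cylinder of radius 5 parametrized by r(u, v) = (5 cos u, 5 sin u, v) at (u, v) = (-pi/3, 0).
H = -1/10

With E = 25, F = 0, G = 1, L = -5, M = 0, N = 0, assemble
  H = (EN − 2FM + GL) / (2(EG − F²)) = -1/10.
At (u, v) = (-pi/3, 0): H = -1/10.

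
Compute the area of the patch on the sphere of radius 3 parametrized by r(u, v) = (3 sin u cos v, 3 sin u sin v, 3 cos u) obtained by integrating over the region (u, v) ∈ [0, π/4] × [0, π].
Area = 9*pi*(2 - sqrt(2))/2

Area = ∫∫ √(EG − F²) du dv with √(EG − F²) = 9*Abs(sin(u)). Integrating over [0, π/4] × [0, π] gives 9*pi*(2 - sqrt(2))/2.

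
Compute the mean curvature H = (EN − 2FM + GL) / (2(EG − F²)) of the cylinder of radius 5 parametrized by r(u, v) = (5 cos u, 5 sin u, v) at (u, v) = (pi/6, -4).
H = -1/10

With E = 25, F = 0, G = 1, L = -5, M = 0, N = 0, assemble
  H = (EN − 2FM + GL) / (2(EG − F²)) = -1/10.
At (u, v) = (pi/6, -4): H = -1/10.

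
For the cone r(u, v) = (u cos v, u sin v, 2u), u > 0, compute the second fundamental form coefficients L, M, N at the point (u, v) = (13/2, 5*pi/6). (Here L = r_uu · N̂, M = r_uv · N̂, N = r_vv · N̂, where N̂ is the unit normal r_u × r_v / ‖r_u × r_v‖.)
L = 0;  M = 0;  N = 13*sqrt(5)/5

Compute the unit normal N̂(u, v) = (-2*sqrt(5)*u*cos(v)/(5*Abs(u)), -2*sqrt(5)*u*sin(v)/(5*Abs(u)), sqrt(5)*u/(5*Abs(u))), and the second partials r_uu, r_uv, r_vv. Take dot products:
  L(u, v) = r_uu · N̂ = 0,
  M(u, v) = r_uv · N̂ = 0,
  N(u, v) = r_vv · N̂ = 2*sqrt(5)*u^2/(5*Abs(u)).
Evaluating at (u, v) = (13/2, 5*pi/6):
  L = 0, M = 0, N = 13*sqrt(5)/5.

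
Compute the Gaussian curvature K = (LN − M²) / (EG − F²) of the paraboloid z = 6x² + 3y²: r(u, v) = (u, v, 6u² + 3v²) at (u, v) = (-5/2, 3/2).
K = 18/241081

Coefficients of the first fundamental form: E = 144*u^2 + 1, F = 72*u*v, G = 36*v^2 + 1.
Coefficients of the second fundamental form: L = 12/sqrt(144*u^2 + 36*v^2 + 1), M = 0, N = 6/sqrt(144*u^2 + 36*v^2 + 1).
Assemble K = (LN − M²)/(EG − F²) = 72/(20736*u^4 + 10368*u^2*v^2 + 288*u^2 + 1296*v^4 + 72*v^2 + 1). At (u, v) = (-5/2, 3/2): K = 18/241081.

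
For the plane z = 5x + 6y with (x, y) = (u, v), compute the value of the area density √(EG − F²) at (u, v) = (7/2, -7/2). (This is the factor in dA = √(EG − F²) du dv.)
√(EG − F²)|_{(7/2, -7/2)} = sqrt(62)

E = 26, F = 30, G = 37, so EG − F² = 62. Taking the positive square root: √(EG − F²) = sqrt(62). At (u, v) = (7/2, -7/2): sqrt(62).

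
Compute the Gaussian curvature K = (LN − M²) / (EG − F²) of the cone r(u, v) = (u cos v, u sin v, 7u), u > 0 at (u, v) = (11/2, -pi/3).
K = 0

Coefficients of the first fundamental form: E = 50, F = 0, G = u^2.
Coefficients of the second fundamental form: L = 0, M = 0, N = 7*sqrt(2)*u^2/(10*Abs(u)).
Assemble K = (LN − M²)/(EG − F²) = 0. At (u, v) = (11/2, -pi/3): K = 0.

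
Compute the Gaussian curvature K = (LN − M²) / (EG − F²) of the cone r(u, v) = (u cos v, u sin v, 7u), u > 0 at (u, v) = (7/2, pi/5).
K = 0

Coefficients of the first fundamental form: E = 50, F = 0, G = u^2.
Coefficients of the second fundamental form: L = 0, M = 0, N = 7*sqrt(2)*u^2/(10*Abs(u)).
Assemble K = (LN − M²)/(EG − F²) = 0. At (u, v) = (7/2, pi/5): K = 0.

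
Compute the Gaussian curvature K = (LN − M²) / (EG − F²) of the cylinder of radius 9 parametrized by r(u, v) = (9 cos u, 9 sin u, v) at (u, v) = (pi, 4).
K = 0

Coefficients of the first fundamental form: E = 81, F = 0, G = 1.
Coefficients of the second fundamental form: L = -9, M = 0, N = 0.
Assemble K = (LN − M²)/(EG − F²) = 0. At (u, v) = (pi, 4): K = 0.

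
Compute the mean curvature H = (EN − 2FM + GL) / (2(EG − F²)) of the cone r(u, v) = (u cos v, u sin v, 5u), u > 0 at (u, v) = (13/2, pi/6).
H = 5*sqrt(26)/338

With E = 26, F = 0, G = u^2, L = 0, M = 0, N = 5*sqrt(26)*u^2/(26*Abs(u)), assemble
  H = (EN − 2FM + GL) / (2(EG − F²)) = 5*sqrt(26)/(52*Abs(u)).
At (u, v) = (13/2, pi/6): H = 5*sqrt(26)/338.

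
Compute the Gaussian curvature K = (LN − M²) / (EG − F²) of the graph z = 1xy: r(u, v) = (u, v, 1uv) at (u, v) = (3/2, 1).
K = -16/289

Coefficients of the first fundamental form: E = v^2 + 1, F = u*v, G = u^2 + 1.
Coefficients of the second fundamental form: L = 0, M = 1/sqrt(u^2 + v^2 + 1), N = 0.
Assemble K = (LN − M²)/(EG − F²) = 1/((u^2*v^2 - (u^2 + 1)*(v^2 + 1))*(u^2 + v^2 + 1)). At (u, v) = (3/2, 1): K = -16/289.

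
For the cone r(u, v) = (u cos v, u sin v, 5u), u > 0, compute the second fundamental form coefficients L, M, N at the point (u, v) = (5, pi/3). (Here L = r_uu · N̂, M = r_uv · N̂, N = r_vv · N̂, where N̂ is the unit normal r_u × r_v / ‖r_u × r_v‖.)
L = 0;  M = 0;  N = 25*sqrt(26)/26

Compute the unit normal N̂(u, v) = (-5*sqrt(26)*u*cos(v)/(26*Abs(u)), -5*sqrt(26)*u*sin(v)/(26*Abs(u)), sqrt(26)*u/(26*Abs(u))), and the second partials r_uu, r_uv, r_vv. Take dot products:
  L(u, v) = r_uu · N̂ = 0,
  M(u, v) = r_uv · N̂ = 0,
  N(u, v) = r_vv · N̂ = 5*sqrt(26)*u^2/(26*Abs(u)).
Evaluating at (u, v) = (5, pi/3):
  L = 0, M = 0, N = 25*sqrt(26)/26.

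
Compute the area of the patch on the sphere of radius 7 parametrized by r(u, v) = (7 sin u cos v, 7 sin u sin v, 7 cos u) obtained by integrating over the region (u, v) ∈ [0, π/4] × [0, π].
Area = 49*pi*(2 - sqrt(2))/2

Area = ∫∫ √(EG − F²) du dv with √(EG − F²) = 49*Abs(sin(u)). Integrating over [0, π/4] × [0, π] gives 49*pi*(2 - sqrt(2))/2.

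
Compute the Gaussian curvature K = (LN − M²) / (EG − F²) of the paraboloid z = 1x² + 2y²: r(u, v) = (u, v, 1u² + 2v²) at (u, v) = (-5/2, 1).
K = 2/441

Coefficients of the first fundamental form: E = 4*u^2 + 1, F = 8*u*v, G = 16*v^2 + 1.
Coefficients of the second fundamental form: L = 2/sqrt(4*u^2 + 16*v^2 + 1), M = 0, N = 4/sqrt(4*u^2 + 16*v^2 + 1).
Assemble K = (LN − M²)/(EG − F²) = 8/(16*u^4 + 128*u^2*v^2 + 8*u^2 + 256*v^4 + 32*v^2 + 1). At (u, v) = (-5/2, 1): K = 2/441.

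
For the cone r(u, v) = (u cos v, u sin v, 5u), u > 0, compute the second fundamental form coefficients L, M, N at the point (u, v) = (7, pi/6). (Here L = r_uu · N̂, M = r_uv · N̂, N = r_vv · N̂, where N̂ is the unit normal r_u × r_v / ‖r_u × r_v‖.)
L = 0;  M = 0;  N = 35*sqrt(26)/26

Compute the unit normal N̂(u, v) = (-5*sqrt(26)*u*cos(v)/(26*Abs(u)), -5*sqrt(26)*u*sin(v)/(26*Abs(u)), sqrt(26)*u/(26*Abs(u))), and the second partials r_uu, r_uv, r_vv. Take dot products:
  L(u, v) = r_uu · N̂ = 0,
  M(u, v) = r_uv · N̂ = 0,
  N(u, v) = r_vv · N̂ = 5*sqrt(26)*u^2/(26*Abs(u)).
Evaluating at (u, v) = (7, pi/6):
  L = 0, M = 0, N = 35*sqrt(26)/26.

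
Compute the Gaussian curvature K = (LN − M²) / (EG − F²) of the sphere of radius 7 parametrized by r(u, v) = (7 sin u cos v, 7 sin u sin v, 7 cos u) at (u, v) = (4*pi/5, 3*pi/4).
K = 1/49

Coefficients of the first fundamental form: E = 49, F = 0, G = 49*sin(u)^2.
Coefficients of the second fundamental form: L = -7*sin(u)/Abs(sin(u)), M = 0, N = -7*sin(u)^3/Abs(sin(u)).
Assemble K = (LN − M²)/(EG − F²) = 1/49. At (u, v) = (4*pi/5, 3*pi/4): K = 1/49.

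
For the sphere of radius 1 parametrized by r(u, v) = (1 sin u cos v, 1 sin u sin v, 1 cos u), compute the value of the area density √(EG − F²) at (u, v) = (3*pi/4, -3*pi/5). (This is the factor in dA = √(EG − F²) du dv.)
√(EG − F²)|_{(3*pi/4, -3*pi/5)} = sqrt(2)/2

E = 1, F = 0, G = sin(u)^2, so EG − F² = sin(u)^2. Taking the positive square root: √(EG − F²) = Abs(sin(u)). At (u, v) = (3*pi/4, -3*pi/5): sqrt(2)/2.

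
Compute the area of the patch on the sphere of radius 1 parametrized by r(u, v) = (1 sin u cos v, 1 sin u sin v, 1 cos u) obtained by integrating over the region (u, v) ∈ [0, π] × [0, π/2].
Area = pi

Area = ∫∫ √(EG − F²) du dv with √(EG − F²) = Abs(sin(u)). Integrating over [0, π] × [0, π/2] gives pi.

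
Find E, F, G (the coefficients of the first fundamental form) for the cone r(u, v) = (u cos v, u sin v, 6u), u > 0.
E = 37;  F = 0;  G = u^2

Compute partials: r_u = (cos(v), sin(v), 6), r_v = (-u*sin(v), u*cos(v), 0). Then
  E = r_u · r_u = 37,
  F = r_u · r_v = 0,
  G = r_v · r_v = u^2.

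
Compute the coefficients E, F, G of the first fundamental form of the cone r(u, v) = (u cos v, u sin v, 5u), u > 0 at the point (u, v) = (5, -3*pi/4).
E = 26;  F = 0;  G = 25

Partials: r_u = (cos(v), sin(v), 5), r_v = (-u*sin(v), u*cos(v), 0). As functions of (u, v):
  E = r_u · r_u = 26,
  F = r_u · r_v = 0,
  G = r_v · r_v = u^2.
Evaluating at (u, v) = (5, -3*pi/4): E = 26, F = 0, G = 25.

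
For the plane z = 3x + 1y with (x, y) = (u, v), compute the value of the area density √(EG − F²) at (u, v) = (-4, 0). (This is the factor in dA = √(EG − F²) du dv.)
√(EG − F²)|_{(-4, 0)} = sqrt(11)

E = 10, F = 3, G = 2, so EG − F² = 11. Taking the positive square root: √(EG − F²) = sqrt(11). At (u, v) = (-4, 0): sqrt(11).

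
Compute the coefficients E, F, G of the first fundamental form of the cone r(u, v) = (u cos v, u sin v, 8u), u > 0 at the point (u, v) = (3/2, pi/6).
E = 65;  F = 0;  G = 9/4

Partials: r_u = (cos(v), sin(v), 8), r_v = (-u*sin(v), u*cos(v), 0). As functions of (u, v):
  E = r_u · r_u = 65,
  F = r_u · r_v = 0,
  G = r_v · r_v = u^2.
Evaluating at (u, v) = (3/2, pi/6): E = 65, F = 0, G = 9/4.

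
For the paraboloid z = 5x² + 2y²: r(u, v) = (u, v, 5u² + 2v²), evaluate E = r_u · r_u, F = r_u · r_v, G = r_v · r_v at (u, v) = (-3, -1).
E = 901;  F = 120;  G = 17

Partials: r_u = (1, 0, 10*u), r_v = (0, 1, 4*v). As functions of (u, v):
  E = r_u · r_u = 100*u^2 + 1,
  F = r_u · r_v = 40*u*v,
  G = r_v · r_v = 16*v^2 + 1.
Evaluating at (u, v) = (-3, -1): E = 901, F = 120, G = 17.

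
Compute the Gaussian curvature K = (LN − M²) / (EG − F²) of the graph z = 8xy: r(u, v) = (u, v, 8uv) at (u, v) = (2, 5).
K = -64/3448449

Coefficients of the first fundamental form: E = 64*v^2 + 1, F = 64*u*v, G = 64*u^2 + 1.
Coefficients of the second fundamental form: L = 0, M = 8/sqrt(64*u^2 + 64*v^2 + 1), N = 0.
Assemble K = (LN − M²)/(EG − F²) = -64/(4096*u^4 + 8192*u^2*v^2 + 128*u^2 + 4096*v^4 + 128*v^2 + 1). At (u, v) = (2, 5): K = -64/3448449.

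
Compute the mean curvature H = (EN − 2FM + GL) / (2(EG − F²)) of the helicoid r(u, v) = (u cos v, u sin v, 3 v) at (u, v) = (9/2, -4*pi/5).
H = 0

With E = 1, F = 0, G = u^2 + 9, L = 0, M = -3/sqrt(u^2 + 9), N = 0, assemble
  H = (EN − 2FM + GL) / (2(EG − F²)) = 0.
At (u, v) = (9/2, -4*pi/5): H = 0.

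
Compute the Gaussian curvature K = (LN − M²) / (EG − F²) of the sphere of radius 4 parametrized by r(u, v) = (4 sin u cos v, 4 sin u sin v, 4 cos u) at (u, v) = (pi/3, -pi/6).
K = 1/16

Coefficients of the first fundamental form: E = 16, F = 0, G = 16*sin(u)^2.
Coefficients of the second fundamental form: L = -4*sin(u)/Abs(sin(u)), M = 0, N = -4*sin(u)^3/Abs(sin(u)).
Assemble K = (LN − M²)/(EG − F²) = 1/16. At (u, v) = (pi/3, -pi/6): K = 1/16.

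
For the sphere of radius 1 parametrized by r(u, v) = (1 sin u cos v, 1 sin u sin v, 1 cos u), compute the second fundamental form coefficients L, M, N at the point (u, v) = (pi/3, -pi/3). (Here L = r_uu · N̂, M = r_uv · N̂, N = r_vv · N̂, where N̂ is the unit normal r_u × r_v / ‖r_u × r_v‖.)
L = -1;  M = 0;  N = -3/4

Compute the unit normal N̂(u, v) = (sin(u)^2*cos(v)/Abs(sin(u)), sin(u)^2*sin(v)/Abs(sin(u)), sin(2*u)/(2*Abs(sin(u)))), and the second partials r_uu, r_uv, r_vv. Take dot products:
  L(u, v) = r_uu · N̂ = -sin(u)/Abs(sin(u)),
  M(u, v) = r_uv · N̂ = 0,
  N(u, v) = r_vv · N̂ = -sin(u)^3/Abs(sin(u)).
Evaluating at (u, v) = (pi/3, -pi/3):
  L = -1, M = 0, N = -3/4.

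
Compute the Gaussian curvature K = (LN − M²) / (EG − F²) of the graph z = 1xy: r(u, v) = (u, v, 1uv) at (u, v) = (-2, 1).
K = -1/36

Coefficients of the first fundamental form: E = v^2 + 1, F = u*v, G = u^2 + 1.
Coefficients of the second fundamental form: L = 0, M = 1/sqrt(u^2 + v^2 + 1), N = 0.
Assemble K = (LN − M²)/(EG − F²) = 1/((u^2*v^2 - (u^2 + 1)*(v^2 + 1))*(u^2 + v^2 + 1)). At (u, v) = (-2, 1): K = -1/36.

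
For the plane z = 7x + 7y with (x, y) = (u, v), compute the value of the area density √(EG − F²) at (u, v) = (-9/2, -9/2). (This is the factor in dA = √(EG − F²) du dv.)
√(EG − F²)|_{(-9/2, -9/2)} = 3*sqrt(11)

E = 50, F = 49, G = 50, so EG − F² = 99. Taking the positive square root: √(EG − F²) = 3*sqrt(11). At (u, v) = (-9/2, -9/2): 3*sqrt(11).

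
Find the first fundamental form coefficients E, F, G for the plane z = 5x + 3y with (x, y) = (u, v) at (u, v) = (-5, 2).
E = 26;  F = 15;  G = 10

Partials: r_u = (1, 0, 5), r_v = (0, 1, 3). As functions of (u, v):
  E = r_u · r_u = 26,
  F = r_u · r_v = 15,
  G = r_v · r_v = 10.
Evaluating at (u, v) = (-5, 2): E = 26, F = 15, G = 10.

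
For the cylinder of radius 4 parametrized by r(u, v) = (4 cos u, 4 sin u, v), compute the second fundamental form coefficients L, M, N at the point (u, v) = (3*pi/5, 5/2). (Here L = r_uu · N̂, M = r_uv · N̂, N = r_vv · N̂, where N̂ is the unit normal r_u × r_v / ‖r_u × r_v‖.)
L = -4;  M = 0;  N = 0

Compute the unit normal N̂(u, v) = (cos(u), sin(u), 0), and the second partials r_uu, r_uv, r_vv. Take dot products:
  L(u, v) = r_uu · N̂ = -4,
  M(u, v) = r_uv · N̂ = 0,
  N(u, v) = r_vv · N̂ = 0.
Evaluating at (u, v) = (3*pi/5, 5/2):
  L = -4, M = 0, N = 0.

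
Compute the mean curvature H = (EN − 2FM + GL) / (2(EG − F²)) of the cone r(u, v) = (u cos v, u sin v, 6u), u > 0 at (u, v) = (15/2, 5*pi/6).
H = 2*sqrt(37)/185

With E = 37, F = 0, G = u^2, L = 0, M = 0, N = 6*sqrt(37)*u^2/(37*Abs(u)), assemble
  H = (EN − 2FM + GL) / (2(EG − F²)) = 3*sqrt(37)/(37*Abs(u)).
At (u, v) = (15/2, 5*pi/6): H = 2*sqrt(37)/185.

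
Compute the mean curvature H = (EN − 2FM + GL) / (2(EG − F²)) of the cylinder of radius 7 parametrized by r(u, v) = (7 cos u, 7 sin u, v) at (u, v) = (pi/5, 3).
H = -1/14

With E = 49, F = 0, G = 1, L = -7, M = 0, N = 0, assemble
  H = (EN − 2FM + GL) / (2(EG − F²)) = -1/14.
At (u, v) = (pi/5, 3): H = -1/14.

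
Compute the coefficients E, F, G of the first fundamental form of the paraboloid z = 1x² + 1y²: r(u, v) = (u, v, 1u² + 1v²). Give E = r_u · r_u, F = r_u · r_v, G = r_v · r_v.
E = 4*u^2 + 1;  F = 4*u*v;  G = 4*v^2 + 1

Compute partials: r_u = (1, 0, 2*u), r_v = (0, 1, 2*v). Then
  E = r_u · r_u = 4*u^2 + 1,
  F = r_u · r_v = 4*u*v,
  G = r_v · r_v = 4*v^2 + 1.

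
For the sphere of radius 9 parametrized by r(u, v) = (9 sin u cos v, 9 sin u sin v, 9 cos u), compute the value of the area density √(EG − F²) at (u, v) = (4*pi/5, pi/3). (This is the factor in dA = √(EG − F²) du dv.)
√(EG − F²)|_{(4*pi/5, pi/3)} = 81*sqrt(10 - 2*sqrt(5))/4

E = 81, F = 0, G = 81*sin(u)^2, so EG − F² = 6561*sin(u)^2. Taking the positive square root: √(EG − F²) = 81*Abs(sin(u)). At (u, v) = (4*pi/5, pi/3): 81*sqrt(10 - 2*sqrt(5))/4.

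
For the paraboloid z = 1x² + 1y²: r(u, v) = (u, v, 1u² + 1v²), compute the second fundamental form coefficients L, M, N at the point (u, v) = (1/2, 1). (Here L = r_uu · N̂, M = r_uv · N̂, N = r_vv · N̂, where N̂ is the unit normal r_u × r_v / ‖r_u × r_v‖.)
L = sqrt(6)/3;  M = 0;  N = sqrt(6)/3

Compute the unit normal N̂(u, v) = (-2*u/sqrt(4*u^2 + 4*v^2 + 1), -2*v/sqrt(4*u^2 + 4*v^2 + 1), 1/sqrt(4*u^2 + 4*v^2 + 1)), and the second partials r_uu, r_uv, r_vv. Take dot products:
  L(u, v) = r_uu · N̂ = 2/sqrt(4*u^2 + 4*v^2 + 1),
  M(u, v) = r_uv · N̂ = 0,
  N(u, v) = r_vv · N̂ = 2/sqrt(4*u^2 + 4*v^2 + 1).
Evaluating at (u, v) = (1/2, 1):
  L = sqrt(6)/3, M = 0, N = sqrt(6)/3.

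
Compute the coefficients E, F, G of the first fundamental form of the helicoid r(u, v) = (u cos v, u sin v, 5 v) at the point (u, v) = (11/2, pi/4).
E = 1;  F = 0;  G = 221/4

Partials: r_u = (cos(v), sin(v), 0), r_v = (-u*sin(v), u*cos(v), 5). As functions of (u, v):
  E = r_u · r_u = 1,
  F = r_u · r_v = 0,
  G = r_v · r_v = u^2 + 25.
Evaluating at (u, v) = (11/2, pi/4): E = 1, F = 0, G = 221/4.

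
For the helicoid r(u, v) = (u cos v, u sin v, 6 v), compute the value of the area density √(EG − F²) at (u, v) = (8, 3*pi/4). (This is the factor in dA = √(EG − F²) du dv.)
√(EG − F²)|_{(8, 3*pi/4)} = 10

E = 1, F = 0, G = u^2 + 36, so EG − F² = u^2 + 36. Taking the positive square root: √(EG − F²) = sqrt(u^2 + 36). At (u, v) = (8, 3*pi/4): 10.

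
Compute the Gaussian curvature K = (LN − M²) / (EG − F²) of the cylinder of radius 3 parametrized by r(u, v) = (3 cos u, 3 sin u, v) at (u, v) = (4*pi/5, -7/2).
K = 0

Coefficients of the first fundamental form: E = 9, F = 0, G = 1.
Coefficients of the second fundamental form: L = -3, M = 0, N = 0.
Assemble K = (LN − M²)/(EG − F²) = 0. At (u, v) = (4*pi/5, -7/2): K = 0.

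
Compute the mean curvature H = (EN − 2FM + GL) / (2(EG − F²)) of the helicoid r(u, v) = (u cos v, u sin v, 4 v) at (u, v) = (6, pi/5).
H = 0

With E = 1, F = 0, G = u^2 + 16, L = 0, M = -4/sqrt(u^2 + 16), N = 0, assemble
  H = (EN − 2FM + GL) / (2(EG − F²)) = 0.
At (u, v) = (6, pi/5): H = 0.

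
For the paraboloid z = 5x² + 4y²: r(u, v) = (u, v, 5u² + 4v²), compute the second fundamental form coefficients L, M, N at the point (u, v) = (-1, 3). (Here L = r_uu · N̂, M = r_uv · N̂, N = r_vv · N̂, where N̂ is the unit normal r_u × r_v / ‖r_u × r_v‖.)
L = 10*sqrt(677)/677;  M = 0;  N = 8*sqrt(677)/677

Compute the unit normal N̂(u, v) = (-10*u/sqrt(100*u^2 + 64*v^2 + 1), -8*v/sqrt(100*u^2 + 64*v^2 + 1), 1/sqrt(100*u^2 + 64*v^2 + 1)), and the second partials r_uu, r_uv, r_vv. Take dot products:
  L(u, v) = r_uu · N̂ = 10/sqrt(100*u^2 + 64*v^2 + 1),
  M(u, v) = r_uv · N̂ = 0,
  N(u, v) = r_vv · N̂ = 8/sqrt(100*u^2 + 64*v^2 + 1).
Evaluating at (u, v) = (-1, 3):
  L = 10*sqrt(677)/677, M = 0, N = 8*sqrt(677)/677.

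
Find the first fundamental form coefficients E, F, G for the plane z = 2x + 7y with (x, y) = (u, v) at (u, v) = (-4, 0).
E = 5;  F = 14;  G = 50

Partials: r_u = (1, 0, 2), r_v = (0, 1, 7). As functions of (u, v):
  E = r_u · r_u = 5,
  F = r_u · r_v = 14,
  G = r_v · r_v = 50.
Evaluating at (u, v) = (-4, 0): E = 5, F = 14, G = 50.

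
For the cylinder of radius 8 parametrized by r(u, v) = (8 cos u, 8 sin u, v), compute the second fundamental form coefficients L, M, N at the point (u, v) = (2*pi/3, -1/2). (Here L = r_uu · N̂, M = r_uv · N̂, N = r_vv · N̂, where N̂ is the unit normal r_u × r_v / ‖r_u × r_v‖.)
L = -8;  M = 0;  N = 0

Compute the unit normal N̂(u, v) = (cos(u), sin(u), 0), and the second partials r_uu, r_uv, r_vv. Take dot products:
  L(u, v) = r_uu · N̂ = -8,
  M(u, v) = r_uv · N̂ = 0,
  N(u, v) = r_vv · N̂ = 0.
Evaluating at (u, v) = (2*pi/3, -1/2):
  L = -8, M = 0, N = 0.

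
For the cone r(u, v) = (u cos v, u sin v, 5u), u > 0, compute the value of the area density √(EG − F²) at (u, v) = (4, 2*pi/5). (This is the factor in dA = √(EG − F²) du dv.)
√(EG − F²)|_{(4, 2*pi/5)} = 4*sqrt(26)

E = 26, F = 0, G = u^2, so EG − F² = 26*u^2. Taking the positive square root: √(EG − F²) = sqrt(26)*Abs(u). At (u, v) = (4, 2*pi/5): 4*sqrt(26).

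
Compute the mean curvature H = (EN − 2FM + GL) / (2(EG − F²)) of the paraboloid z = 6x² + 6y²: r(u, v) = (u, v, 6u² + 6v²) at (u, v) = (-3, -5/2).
H = 13188*sqrt(13)/371293

With E = 144*u^2 + 1, F = 144*u*v, G = 144*v^2 + 1, L = 12/sqrt(144*u^2 + 144*v^2 + 1), M = 0, N = 12/sqrt(144*u^2 + 144*v^2 + 1), assemble
  H = (EN − 2FM + GL) / (2(EG − F²)) = 12*(72*u^2 + 72*v^2 + 1)/(144*u^2 + 144*v^2 + 1)^(3/2).
At (u, v) = (-3, -5/2): H = 13188*sqrt(13)/371293.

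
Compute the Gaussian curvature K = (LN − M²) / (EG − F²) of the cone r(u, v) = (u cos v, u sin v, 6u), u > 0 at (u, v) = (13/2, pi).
K = 0

Coefficients of the first fundamental form: E = 37, F = 0, G = u^2.
Coefficients of the second fundamental form: L = 0, M = 0, N = 6*sqrt(37)*u^2/(37*Abs(u)).
Assemble K = (LN − M²)/(EG − F²) = 0. At (u, v) = (13/2, pi): K = 0.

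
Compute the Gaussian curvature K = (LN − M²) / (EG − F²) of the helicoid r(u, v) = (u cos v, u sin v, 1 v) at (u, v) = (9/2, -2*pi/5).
K = -16/7225

Coefficients of the first fundamental form: E = 1, F = 0, G = u^2 + 1.
Coefficients of the second fundamental form: L = 0, M = -1/sqrt(u^2 + 1), N = 0.
Assemble K = (LN − M²)/(EG − F²) = -1/(u^2 + 1)^2. At (u, v) = (9/2, -2*pi/5): K = -16/7225.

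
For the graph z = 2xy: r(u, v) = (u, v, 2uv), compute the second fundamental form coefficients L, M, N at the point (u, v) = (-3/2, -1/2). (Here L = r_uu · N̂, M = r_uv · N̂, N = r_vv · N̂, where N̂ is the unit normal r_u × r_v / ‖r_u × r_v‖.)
L = 0;  M = 2*sqrt(11)/11;  N = 0

Compute the unit normal N̂(u, v) = (-2*v/sqrt(4*u^2 + 4*v^2 + 1), -2*u/sqrt(4*u^2 + 4*v^2 + 1), 1/sqrt(4*u^2 + 4*v^2 + 1)), and the second partials r_uu, r_uv, r_vv. Take dot products:
  L(u, v) = r_uu · N̂ = 0,
  M(u, v) = r_uv · N̂ = 2/sqrt(4*u^2 + 4*v^2 + 1),
  N(u, v) = r_vv · N̂ = 0.
Evaluating at (u, v) = (-3/2, -1/2):
  L = 0, M = 2*sqrt(11)/11, N = 0.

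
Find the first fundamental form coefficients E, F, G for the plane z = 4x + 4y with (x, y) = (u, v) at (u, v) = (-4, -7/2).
E = 17;  F = 16;  G = 17

Partials: r_u = (1, 0, 4), r_v = (0, 1, 4). As functions of (u, v):
  E = r_u · r_u = 17,
  F = r_u · r_v = 16,
  G = r_v · r_v = 17.
Evaluating at (u, v) = (-4, -7/2): E = 17, F = 16, G = 17.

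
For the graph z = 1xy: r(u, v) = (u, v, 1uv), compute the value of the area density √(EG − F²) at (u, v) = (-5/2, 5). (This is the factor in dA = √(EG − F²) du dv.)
√(EG − F²)|_{(-5/2, 5)} = sqrt(129)/2

E = v^2 + 1, F = u*v, G = u^2 + 1, so EG − F² = u^2 + v^2 + 1. Taking the positive square root: √(EG − F²) = sqrt(u^2 + v^2 + 1). At (u, v) = (-5/2, 5): sqrt(129)/2.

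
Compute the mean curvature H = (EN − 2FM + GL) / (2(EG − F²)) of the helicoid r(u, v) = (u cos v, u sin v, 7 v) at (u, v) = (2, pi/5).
H = 0

With E = 1, F = 0, G = u^2 + 49, L = 0, M = -7/sqrt(u^2 + 49), N = 0, assemble
  H = (EN − 2FM + GL) / (2(EG − F²)) = 0.
At (u, v) = (2, pi/5): H = 0.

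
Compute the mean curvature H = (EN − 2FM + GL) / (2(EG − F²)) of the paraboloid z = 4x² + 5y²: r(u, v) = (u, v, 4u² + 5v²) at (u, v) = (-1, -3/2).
H = 1229*sqrt(290)/84100

With E = 64*u^2 + 1, F = 80*u*v, G = 100*v^2 + 1, L = 8/sqrt(64*u^2 + 100*v^2 + 1), M = 0, N = 10/sqrt(64*u^2 + 100*v^2 + 1), assemble
  H = (EN − 2FM + GL) / (2(EG − F²)) = (320*u^2 + 400*v^2 + 9)/(64*u^2 + 100*v^2 + 1)^(3/2).
At (u, v) = (-1, -3/2): H = 1229*sqrt(290)/84100.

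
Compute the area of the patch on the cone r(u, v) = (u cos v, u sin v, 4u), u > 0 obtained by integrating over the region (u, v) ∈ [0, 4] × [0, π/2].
Area = 4*sqrt(17)*pi

Area = ∫∫ √(EG − F²) du dv with √(EG − F²) = sqrt(17)*Abs(u). Integrating over [0, 4] × [0, π/2] gives 4*sqrt(17)*pi.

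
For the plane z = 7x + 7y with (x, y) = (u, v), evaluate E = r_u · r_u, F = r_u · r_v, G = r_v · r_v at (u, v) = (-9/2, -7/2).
E = 50;  F = 49;  G = 50

Partials: r_u = (1, 0, 7), r_v = (0, 1, 7). As functions of (u, v):
  E = r_u · r_u = 50,
  F = r_u · r_v = 49,
  G = r_v · r_v = 50.
Evaluating at (u, v) = (-9/2, -7/2): E = 50, F = 49, G = 50.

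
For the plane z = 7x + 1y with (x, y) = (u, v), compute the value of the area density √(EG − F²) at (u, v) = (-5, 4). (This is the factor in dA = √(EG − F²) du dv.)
√(EG − F²)|_{(-5, 4)} = sqrt(51)

E = 50, F = 7, G = 2, so EG − F² = 51. Taking the positive square root: √(EG − F²) = sqrt(51). At (u, v) = (-5, 4): sqrt(51).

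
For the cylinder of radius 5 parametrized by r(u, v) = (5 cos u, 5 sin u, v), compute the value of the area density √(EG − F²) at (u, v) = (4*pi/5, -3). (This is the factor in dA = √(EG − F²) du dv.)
√(EG − F²)|_{(4*pi/5, -3)} = 5

E = 25, F = 0, G = 1, so EG − F² = 25. Taking the positive square root: √(EG − F²) = 5. At (u, v) = (4*pi/5, -3): 5.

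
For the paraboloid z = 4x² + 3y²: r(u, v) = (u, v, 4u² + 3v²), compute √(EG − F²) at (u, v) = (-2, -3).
√(EG − F²)|_{(-2, -3)} = sqrt(581)

E = 64*u^2 + 1, F = 48*u*v, G = 36*v^2 + 1; EG − F² = 64*u^2 + 36*v^2 + 1; √(EG − F²) = sqrt(64*u^2 + 36*v^2 + 1). At the given point: sqrt(581).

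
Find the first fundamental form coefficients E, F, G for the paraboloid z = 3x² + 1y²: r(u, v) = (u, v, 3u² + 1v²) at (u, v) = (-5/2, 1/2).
E = 226;  F = -15;  G = 2

Partials: r_u = (1, 0, 6*u), r_v = (0, 1, 2*v). As functions of (u, v):
  E = r_u · r_u = 36*u^2 + 1,
  F = r_u · r_v = 12*u*v,
  G = r_v · r_v = 4*v^2 + 1.
Evaluating at (u, v) = (-5/2, 1/2): E = 226, F = -15, G = 2.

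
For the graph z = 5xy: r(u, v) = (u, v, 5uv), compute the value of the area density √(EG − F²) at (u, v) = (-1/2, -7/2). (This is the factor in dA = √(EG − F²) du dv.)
√(EG − F²)|_{(-1/2, -7/2)} = sqrt(1254)/2

E = 25*v^2 + 1, F = 25*u*v, G = 25*u^2 + 1, so EG − F² = 25*u^2 + 25*v^2 + 1. Taking the positive square root: √(EG − F²) = sqrt(25*u^2 + 25*v^2 + 1). At (u, v) = (-1/2, -7/2): sqrt(1254)/2.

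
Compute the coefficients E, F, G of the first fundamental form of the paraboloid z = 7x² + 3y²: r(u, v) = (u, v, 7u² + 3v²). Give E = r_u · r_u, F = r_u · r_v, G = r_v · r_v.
E = 196*u^2 + 1;  F = 84*u*v;  G = 36*v^2 + 1

Compute partials: r_u = (1, 0, 14*u), r_v = (0, 1, 6*v). Then
  E = r_u · r_u = 196*u^2 + 1,
  F = r_u · r_v = 84*u*v,
  G = r_v · r_v = 36*v^2 + 1.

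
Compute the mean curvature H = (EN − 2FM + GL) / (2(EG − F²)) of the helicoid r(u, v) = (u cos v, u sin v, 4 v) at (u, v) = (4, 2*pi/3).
H = 0

With E = 1, F = 0, G = u^2 + 16, L = 0, M = -4/sqrt(u^2 + 16), N = 0, assemble
  H = (EN − 2FM + GL) / (2(EG − F²)) = 0.
At (u, v) = (4, 2*pi/3): H = 0.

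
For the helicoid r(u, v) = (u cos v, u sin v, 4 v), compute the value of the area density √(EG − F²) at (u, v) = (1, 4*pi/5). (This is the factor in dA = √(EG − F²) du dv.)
√(EG − F²)|_{(1, 4*pi/5)} = sqrt(17)

E = 1, F = 0, G = u^2 + 16, so EG − F² = u^2 + 16. Taking the positive square root: √(EG − F²) = sqrt(u^2 + 16). At (u, v) = (1, 4*pi/5): sqrt(17).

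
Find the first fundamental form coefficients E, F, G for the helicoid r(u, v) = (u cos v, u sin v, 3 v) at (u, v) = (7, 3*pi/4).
E = 1;  F = 0;  G = 58

Partials: r_u = (cos(v), sin(v), 0), r_v = (-u*sin(v), u*cos(v), 3). As functions of (u, v):
  E = r_u · r_u = 1,
  F = r_u · r_v = 0,
  G = r_v · r_v = u^2 + 9.
Evaluating at (u, v) = (7, 3*pi/4): E = 1, F = 0, G = 58.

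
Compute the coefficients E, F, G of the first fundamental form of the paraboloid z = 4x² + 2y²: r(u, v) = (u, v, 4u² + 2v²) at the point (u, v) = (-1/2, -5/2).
E = 17;  F = 40;  G = 101

Partials: r_u = (1, 0, 8*u), r_v = (0, 1, 4*v). As functions of (u, v):
  E = r_u · r_u = 64*u^2 + 1,
  F = r_u · r_v = 32*u*v,
  G = r_v · r_v = 16*v^2 + 1.
Evaluating at (u, v) = (-1/2, -5/2): E = 17, F = 40, G = 101.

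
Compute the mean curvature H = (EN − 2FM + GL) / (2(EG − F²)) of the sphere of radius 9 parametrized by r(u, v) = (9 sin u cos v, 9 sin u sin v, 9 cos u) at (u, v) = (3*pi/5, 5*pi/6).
H = -1/9

With E = 81, F = 0, G = 81*sin(u)^2, L = -9*sin(u)/Abs(sin(u)), M = 0, N = -9*sin(u)^3/Abs(sin(u)), assemble
  H = (EN − 2FM + GL) / (2(EG − F²)) = -sin(u)/(9*Abs(sin(u))).
At (u, v) = (3*pi/5, 5*pi/6): H = -1/9.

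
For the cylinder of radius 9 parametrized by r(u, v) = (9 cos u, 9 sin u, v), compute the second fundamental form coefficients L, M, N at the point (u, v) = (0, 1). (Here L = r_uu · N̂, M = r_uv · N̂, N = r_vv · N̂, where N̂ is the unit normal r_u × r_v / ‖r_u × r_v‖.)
L = -9;  M = 0;  N = 0

Compute the unit normal N̂(u, v) = (cos(u), sin(u), 0), and the second partials r_uu, r_uv, r_vv. Take dot products:
  L(u, v) = r_uu · N̂ = -9,
  M(u, v) = r_uv · N̂ = 0,
  N(u, v) = r_vv · N̂ = 0.
Evaluating at (u, v) = (0, 1):
  L = -9, M = 0, N = 0.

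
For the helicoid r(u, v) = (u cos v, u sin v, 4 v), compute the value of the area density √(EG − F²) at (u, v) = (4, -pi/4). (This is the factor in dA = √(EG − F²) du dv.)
√(EG − F²)|_{(4, -pi/4)} = 4*sqrt(2)

E = 1, F = 0, G = u^2 + 16, so EG − F² = u^2 + 16. Taking the positive square root: √(EG − F²) = sqrt(u^2 + 16). At (u, v) = (4, -pi/4): 4*sqrt(2).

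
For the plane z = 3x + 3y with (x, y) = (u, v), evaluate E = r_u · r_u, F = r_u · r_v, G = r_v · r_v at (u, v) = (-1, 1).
E = 10;  F = 9;  G = 10

Partials: r_u = (1, 0, 3), r_v = (0, 1, 3). As functions of (u, v):
  E = r_u · r_u = 10,
  F = r_u · r_v = 9,
  G = r_v · r_v = 10.
Evaluating at (u, v) = (-1, 1): E = 10, F = 9, G = 10.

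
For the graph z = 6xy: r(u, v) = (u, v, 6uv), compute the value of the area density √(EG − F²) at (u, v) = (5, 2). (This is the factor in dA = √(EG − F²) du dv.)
√(EG − F²)|_{(5, 2)} = sqrt(1045)

E = 36*v^2 + 1, F = 36*u*v, G = 36*u^2 + 1, so EG − F² = 36*u^2 + 36*v^2 + 1. Taking the positive square root: √(EG − F²) = sqrt(36*u^2 + 36*v^2 + 1). At (u, v) = (5, 2): sqrt(1045).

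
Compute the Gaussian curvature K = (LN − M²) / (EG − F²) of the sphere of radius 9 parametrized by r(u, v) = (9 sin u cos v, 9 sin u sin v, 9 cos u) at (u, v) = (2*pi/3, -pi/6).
K = 1/81

Coefficients of the first fundamental form: E = 81, F = 0, G = 81*sin(u)^2.
Coefficients of the second fundamental form: L = -9*sin(u)/Abs(sin(u)), M = 0, N = -9*sin(u)^3/Abs(sin(u)).
Assemble K = (LN − M²)/(EG − F²) = 1/81. At (u, v) = (2*pi/3, -pi/6): K = 1/81.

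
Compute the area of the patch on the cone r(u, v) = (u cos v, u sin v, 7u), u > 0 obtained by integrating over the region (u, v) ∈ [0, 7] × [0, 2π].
Area = 245*sqrt(2)*pi

Area = ∫∫ √(EG − F²) du dv with √(EG − F²) = 5*sqrt(2)*Abs(u). Integrating over [0, 7] × [0, 2π] gives 245*sqrt(2)*pi.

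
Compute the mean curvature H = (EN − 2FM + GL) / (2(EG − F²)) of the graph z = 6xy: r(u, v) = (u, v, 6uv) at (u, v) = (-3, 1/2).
H = 81*sqrt(334)/27889

With E = 36*v^2 + 1, F = 36*u*v, G = 36*u^2 + 1, L = 0, M = 6/sqrt(36*u^2 + 36*v^2 + 1), N = 0, assemble
  H = (EN − 2FM + GL) / (2(EG − F²)) = -216*u*v/(36*u^2 + 36*v^2 + 1)^(3/2).
At (u, v) = (-3, 1/2): H = 81*sqrt(334)/27889.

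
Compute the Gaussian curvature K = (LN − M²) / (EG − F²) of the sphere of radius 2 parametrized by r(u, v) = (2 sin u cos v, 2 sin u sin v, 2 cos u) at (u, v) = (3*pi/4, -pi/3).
K = 1/4

Coefficients of the first fundamental form: E = 4, F = 0, G = 4*sin(u)^2.
Coefficients of the second fundamental form: L = -2*sin(u)/Abs(sin(u)), M = 0, N = -2*sin(u)^3/Abs(sin(u)).
Assemble K = (LN − M²)/(EG − F²) = 1/4. At (u, v) = (3*pi/4, -pi/3): K = 1/4.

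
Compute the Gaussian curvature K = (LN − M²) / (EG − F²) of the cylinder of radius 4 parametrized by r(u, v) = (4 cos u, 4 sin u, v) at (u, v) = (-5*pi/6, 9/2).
K = 0

Coefficients of the first fundamental form: E = 16, F = 0, G = 1.
Coefficients of the second fundamental form: L = -4, M = 0, N = 0.
Assemble K = (LN − M²)/(EG − F²) = 0. At (u, v) = (-5*pi/6, 9/2): K = 0.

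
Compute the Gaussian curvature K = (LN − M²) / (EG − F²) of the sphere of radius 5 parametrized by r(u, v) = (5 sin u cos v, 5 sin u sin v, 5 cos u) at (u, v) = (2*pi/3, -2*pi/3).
K = 1/25

Coefficients of the first fundamental form: E = 25, F = 0, G = 25*sin(u)^2.
Coefficients of the second fundamental form: L = -5*sin(u)/Abs(sin(u)), M = 0, N = -5*sin(u)^3/Abs(sin(u)).
Assemble K = (LN − M²)/(EG − F²) = 1/25. At (u, v) = (2*pi/3, -2*pi/3): K = 1/25.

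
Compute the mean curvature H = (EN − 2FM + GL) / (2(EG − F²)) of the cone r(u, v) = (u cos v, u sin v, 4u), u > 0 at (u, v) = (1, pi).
H = 2*sqrt(17)/17

With E = 17, F = 0, G = u^2, L = 0, M = 0, N = 4*sqrt(17)*u^2/(17*Abs(u)), assemble
  H = (EN − 2FM + GL) / (2(EG − F²)) = 2*sqrt(17)/(17*Abs(u)).
At (u, v) = (1, pi): H = 2*sqrt(17)/17.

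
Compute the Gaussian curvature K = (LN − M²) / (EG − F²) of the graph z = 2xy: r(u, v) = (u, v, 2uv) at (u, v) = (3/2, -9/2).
K = -4/8281

Coefficients of the first fundamental form: E = 4*v^2 + 1, F = 4*u*v, G = 4*u^2 + 1.
Coefficients of the second fundamental form: L = 0, M = 2/sqrt(4*u^2 + 4*v^2 + 1), N = 0.
Assemble K = (LN − M²)/(EG − F²) = -4/(16*u^4 + 32*u^2*v^2 + 8*u^2 + 16*v^4 + 8*v^2 + 1). At (u, v) = (3/2, -9/2): K = -4/8281.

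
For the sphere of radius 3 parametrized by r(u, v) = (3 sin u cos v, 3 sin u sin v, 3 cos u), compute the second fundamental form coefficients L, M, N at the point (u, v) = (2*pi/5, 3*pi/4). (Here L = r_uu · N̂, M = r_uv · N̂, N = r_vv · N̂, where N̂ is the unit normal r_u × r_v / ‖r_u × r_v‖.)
L = -3;  M = 0;  N = -15/8 - 3*sqrt(5)/8

Compute the unit normal N̂(u, v) = (sin(u)^2*cos(v)/Abs(sin(u)), sin(u)^2*sin(v)/Abs(sin(u)), sin(2*u)/(2*Abs(sin(u)))), and the second partials r_uu, r_uv, r_vv. Take dot products:
  L(u, v) = r_uu · N̂ = -3*sin(u)/Abs(sin(u)),
  M(u, v) = r_uv · N̂ = 0,
  N(u, v) = r_vv · N̂ = -3*sin(u)^3/Abs(sin(u)).
Evaluating at (u, v) = (2*pi/5, 3*pi/4):
  L = -3, M = 0, N = -15/8 - 3*sqrt(5)/8.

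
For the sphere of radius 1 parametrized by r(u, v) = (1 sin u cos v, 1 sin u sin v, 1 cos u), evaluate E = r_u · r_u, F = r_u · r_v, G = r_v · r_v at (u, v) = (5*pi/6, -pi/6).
E = 1;  F = 0;  G = 1/4

Partials: r_u = (cos(u)*cos(v), sin(v)*cos(u), -sin(u)), r_v = (-sin(u)*sin(v), sin(u)*cos(v), 0). As functions of (u, v):
  E = r_u · r_u = 1,
  F = r_u · r_v = 0,
  G = r_v · r_v = sin(u)^2.
Evaluating at (u, v) = (5*pi/6, -pi/6): E = 1, F = 0, G = 1/4.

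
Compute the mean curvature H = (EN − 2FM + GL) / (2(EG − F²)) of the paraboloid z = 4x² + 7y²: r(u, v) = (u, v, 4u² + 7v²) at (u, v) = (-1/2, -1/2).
H = 29*sqrt(66)/396

With E = 64*u^2 + 1, F = 112*u*v, G = 196*v^2 + 1, L = 8/sqrt(64*u^2 + 196*v^2 + 1), M = 0, N = 14/sqrt(64*u^2 + 196*v^2 + 1), assemble
  H = (EN − 2FM + GL) / (2(EG − F²)) = (448*u^2 + 784*v^2 + 11)/(64*u^2 + 196*v^2 + 1)^(3/2).
At (u, v) = (-1/2, -1/2): H = 29*sqrt(66)/396.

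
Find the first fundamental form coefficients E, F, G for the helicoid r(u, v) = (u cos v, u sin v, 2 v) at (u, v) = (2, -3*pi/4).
E = 1;  F = 0;  G = 8

Partials: r_u = (cos(v), sin(v), 0), r_v = (-u*sin(v), u*cos(v), 2). As functions of (u, v):
  E = r_u · r_u = 1,
  F = r_u · r_v = 0,
  G = r_v · r_v = u^2 + 4.
Evaluating at (u, v) = (2, -3*pi/4): E = 1, F = 0, G = 8.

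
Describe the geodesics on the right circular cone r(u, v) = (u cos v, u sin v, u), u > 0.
The cone is flat away from the apex (K = 0). Slitting along a generator and unrolling gives an isometry to a sector of the plane; geodesics are the pre-images of straight lines in that sector. In particular, generators (v = const) are geodesics, and generic geodesics spiral from a minimum-distance point before returning to infinity.

For this cone, E = 2, F = 0, G = u², so EG − F² = 2u² > 0 (u > 0), and direct computation gives K = 0 away from the apex. Flatness lets us unroll the cone along a generator into a planar sector of angle 2π/√2 = π√2 ≈ 4.44 rad; geodesics on the cone are exactly the curves that develop to straight lines in this sector. Generators (v = const) develop to rays through the sector's vertex and are geodesics; the circles u = const develop to circular arcs and are not geodesics.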